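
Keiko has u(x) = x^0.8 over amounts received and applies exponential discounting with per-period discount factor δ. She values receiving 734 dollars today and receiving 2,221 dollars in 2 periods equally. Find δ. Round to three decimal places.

Equating discounted utilities: u(734) = δ^2·u(2221) ⇒ δ^2 = u(734)/u(2221).
Since u(x) = x^0.8, δ^2 = (734/2221)^0.8 = 0.33048^0.8 = 0.41240.
Taking the square root: δ = 0.41240^(1/2) ≈ 0.642.

δ ≈ 0.642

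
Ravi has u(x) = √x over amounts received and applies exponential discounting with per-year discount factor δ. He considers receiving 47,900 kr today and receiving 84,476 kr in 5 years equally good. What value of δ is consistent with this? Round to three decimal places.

δ ≈ 0.945

Equating discounted utilities: u(47900) = δ^5·u(84476) ⇒ δ^5 = u(47900)/u(84476).
With u(x) = √x: δ^5 = √47900/√84476 = √(47900/84476) = 0.75301.
So δ = 0.75301^(1/5) ≈ 0.945.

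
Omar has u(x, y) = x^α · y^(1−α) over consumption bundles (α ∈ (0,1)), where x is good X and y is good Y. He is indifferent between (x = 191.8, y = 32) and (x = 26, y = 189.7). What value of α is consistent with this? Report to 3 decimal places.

Set the two utilities equal: 191.8^α·32^(1−α) = 26^α·189.7^(1−α).
Taking logs: α·ln 191.8 + (1−α)·ln 32 = α·ln 26 + (1−α)·ln 189.7, i.e. α·1.998357 = (1−α)·1.779708.
With A = 1.998357 and B = 1.779708: α·A = (1−α)·B, so α = B/(A+B) = 1.779708/3.778065 ≈ 0.471.

α ≈ 0.471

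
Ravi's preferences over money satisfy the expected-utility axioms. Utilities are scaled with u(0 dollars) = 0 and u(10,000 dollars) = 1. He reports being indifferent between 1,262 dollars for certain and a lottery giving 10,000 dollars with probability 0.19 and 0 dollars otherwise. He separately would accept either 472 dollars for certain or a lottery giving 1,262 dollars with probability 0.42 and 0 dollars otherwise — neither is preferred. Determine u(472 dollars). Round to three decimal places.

The first gamble pins u(1,262 dollars): it must equal 0.19·1 + 0.81·0 = 0.19.
Chaining: u(472 dollars) = 0.42·0.19 + 0.58·0.00 = 0.0798.

0.080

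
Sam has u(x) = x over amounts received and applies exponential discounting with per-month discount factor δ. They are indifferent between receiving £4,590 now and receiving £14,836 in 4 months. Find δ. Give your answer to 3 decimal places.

Equating discounted utilities: u(4590) = δ^4·u(14836) ⇒ δ^4 = u(4590)/u(14836).
With u(x) = x: δ^4 = 4590/14836 = 0.30938.
So δ = 0.30938^(1/4) ≈ 0.746.

δ ≈ 0.746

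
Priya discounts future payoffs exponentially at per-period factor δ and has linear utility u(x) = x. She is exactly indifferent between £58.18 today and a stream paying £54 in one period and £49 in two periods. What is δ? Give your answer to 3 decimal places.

Present value of the stream is 54·δ + 49·δ². Indifference gives 54δ + 49δ² = 58.18.
So 49δ² + 54δ − 58.18 = 0.
By the quadratic formula (taking the positive root), δ = (−54 + √14319.28) / 98 ≈ 0.670.

δ ≈ 0.670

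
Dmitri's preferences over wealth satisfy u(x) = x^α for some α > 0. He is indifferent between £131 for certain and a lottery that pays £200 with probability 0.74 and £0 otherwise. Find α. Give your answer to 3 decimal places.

α ≈ 0.712

The lottery's expected utility is 0.74·u(200) + 0.26·u(0) = 0.74·200^α (since u(0) = 0 for α > 0).
Indifference: 131^α = 0.74·200^α, so (131/200)^α = 0.74.
Take logs: α = ln 0.74 / ln(131/200) ≈ 0.71163.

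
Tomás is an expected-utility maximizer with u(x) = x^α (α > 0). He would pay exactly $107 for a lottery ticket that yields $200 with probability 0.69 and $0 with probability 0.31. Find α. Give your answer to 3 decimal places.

α ≈ 0.593

Since u(0) = 0, the lottery's EU is 0.69·200^α.
Setting u(107) equal to that: 107^α = 0.69·200^α ⇒ (107/200)^α = 0.69.
α = ln(0.69) / ln(107/200) = -0.371064/-0.625489 ≈ 0.593.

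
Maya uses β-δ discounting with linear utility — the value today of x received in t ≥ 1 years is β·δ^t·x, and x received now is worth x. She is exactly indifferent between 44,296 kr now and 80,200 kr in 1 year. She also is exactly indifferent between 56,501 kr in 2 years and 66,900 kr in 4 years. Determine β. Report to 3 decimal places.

β ≈ 0.601

From the later pair, β·δ^2·56501 = β·δ^4·66900; dividing through, δ^2 = 56501/66900 = 0.84456, so δ = 0.91900.
The first indifference: 44296 = β·δ·80200, so β = 44296/(δ·80200) = 44296/(0.91900·80200) ≈ 0.601.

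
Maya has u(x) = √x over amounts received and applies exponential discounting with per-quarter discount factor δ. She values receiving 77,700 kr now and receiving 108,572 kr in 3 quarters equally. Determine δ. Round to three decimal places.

δ ≈ 0.946

Equating discounted utilities: u(77700) = δ^3·u(108572) ⇒ δ^3 = u(77700)/u(108572).
Since u(x) = √x, δ^3 = √(77700/108572) = 0.84596.
So δ = 0.84596^(1/3) ≈ 0.946.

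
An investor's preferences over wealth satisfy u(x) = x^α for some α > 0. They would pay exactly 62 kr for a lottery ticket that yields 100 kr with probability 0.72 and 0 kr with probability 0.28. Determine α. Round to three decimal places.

α ≈ 0.687

The lottery's expected utility is 0.72·u(100) + 0.28·u(0) = 0.72·100^α (since u(0) = 0 for α > 0).
Equating: 62^α = 0.72·100^α, i.e. 0.6200^α = 0.72.
α = ln(0.72) / ln(62/100) = -0.328504/-0.478036 ≈ 0.687.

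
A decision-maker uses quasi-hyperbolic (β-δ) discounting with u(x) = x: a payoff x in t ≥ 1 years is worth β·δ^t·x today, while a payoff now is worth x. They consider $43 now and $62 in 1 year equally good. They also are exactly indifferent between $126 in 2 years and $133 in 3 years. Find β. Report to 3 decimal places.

From the later pair, β·δ^2·126 = β·δ^3·133; dividing through, δ = 126/133 = 0.94737.
Now use the now-vs-future pair: 43 = β·δ·62 gives β = 43/(0.94737·62) ≈ 0.732.

β ≈ 0.732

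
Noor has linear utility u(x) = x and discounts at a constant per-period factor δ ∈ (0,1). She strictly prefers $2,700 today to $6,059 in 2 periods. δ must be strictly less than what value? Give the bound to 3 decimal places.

δ < 0.668

Under u(x) = x this choice says 2700 > δ^2·6059.
Dividing by 6059: δ^2 < 0.44562. Both sides are positive, so the square root keeps the direction.
δ < (2700/6059)^(1/2) ≈ 0.668.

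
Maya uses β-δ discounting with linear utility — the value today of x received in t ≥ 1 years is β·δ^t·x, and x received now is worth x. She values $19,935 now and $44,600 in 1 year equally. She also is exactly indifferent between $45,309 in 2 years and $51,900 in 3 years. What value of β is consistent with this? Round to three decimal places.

β ≈ 0.512

From the later pair, β·δ^2·45309 = β·δ^3·51900; dividing through, δ = 45309/51900 = 0.87301.
Substituting δ into 19935 = β·δ·44600: β = 19935/(38936.058) ≈ 0.512.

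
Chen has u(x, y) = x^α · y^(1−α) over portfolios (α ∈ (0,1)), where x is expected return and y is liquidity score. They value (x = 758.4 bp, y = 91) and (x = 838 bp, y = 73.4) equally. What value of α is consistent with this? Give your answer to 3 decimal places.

α ≈ 0.683

The Cobb–Douglas utilities coincide, so 758.4^α·91^(1−α) = 838^α·73.4^(1−α).
Rearrange to (758.4/838)^α = (73.4/91)^(1−α) and take logs: α·-0.099807 = (1−α)·-0.214936.
So α/(1−α) = (-0.214936)/(-0.099807) = 2.153516, and α = 2.153516/3.153516 ≈ 0.683.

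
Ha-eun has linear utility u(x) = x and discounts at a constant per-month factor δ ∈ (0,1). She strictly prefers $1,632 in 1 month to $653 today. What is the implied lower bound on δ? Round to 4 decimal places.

The preference means 653 < δ·1632.
Dividing through by 1632 gives δ > 0.40012.

δ > 0.4001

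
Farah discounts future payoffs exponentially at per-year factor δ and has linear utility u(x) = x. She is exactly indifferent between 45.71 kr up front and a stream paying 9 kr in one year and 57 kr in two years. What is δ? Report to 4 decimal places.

δ ≈ 0.8200

Present value of the stream is 9·δ + 57·δ². Indifference gives 9δ + 57δ² = 45.71.
So 57δ² + 9δ − 45.71 = 0.
By the quadratic formula (taking the positive root), δ = (−9 + √10502.88) / 114 ≈ 0.8200.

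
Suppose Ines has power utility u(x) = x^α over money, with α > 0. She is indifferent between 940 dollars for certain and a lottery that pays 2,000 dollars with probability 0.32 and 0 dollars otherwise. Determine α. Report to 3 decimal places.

EU(lottery) = 0.32·2000^α + 0.68·0 = 0.32·2000^α.
Setting u(940) equal to that: 940^α = 0.32·2000^α ⇒ (940/2000)^α = 0.32.
Take logs: α = ln 0.32 / ln(940/2000) ≈ 1.50914.

α ≈ 1.509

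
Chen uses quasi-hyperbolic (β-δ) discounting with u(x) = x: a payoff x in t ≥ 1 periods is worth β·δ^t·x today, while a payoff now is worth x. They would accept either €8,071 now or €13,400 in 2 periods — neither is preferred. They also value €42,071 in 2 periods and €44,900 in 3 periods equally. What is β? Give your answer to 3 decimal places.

β ≈ 0.686

From the later pair, β·δ^2·42071 = β·δ^3·44900; dividing through, δ = 42071/44900 = 0.93699.
Now use the now-vs-future pair: 8071 = β·δ^2·13400 gives β = 8071/(0.87796·13400) ≈ 0.686.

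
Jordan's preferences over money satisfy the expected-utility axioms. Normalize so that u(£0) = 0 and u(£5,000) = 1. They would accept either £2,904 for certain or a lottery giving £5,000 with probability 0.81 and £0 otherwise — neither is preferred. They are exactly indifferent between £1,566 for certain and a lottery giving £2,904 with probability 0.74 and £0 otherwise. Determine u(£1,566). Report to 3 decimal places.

0.599

From the first indifference, u(£2,904) = 0.81·u(£5,000) + 0.19·u(£0) = 0.81·1 + 0.19·0 = 0.81.
Chaining: u(£1,566) = 0.74·0.81 + 0.26·0.00 = 0.5994.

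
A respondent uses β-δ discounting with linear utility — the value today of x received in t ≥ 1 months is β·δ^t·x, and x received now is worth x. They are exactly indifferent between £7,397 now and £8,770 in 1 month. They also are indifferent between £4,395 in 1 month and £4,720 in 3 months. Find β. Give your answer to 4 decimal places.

β ≈ 0.8741

Both payoffs in the second observation are in the future, so β drops out: δ^1·4395 = δ^3·4720 ⇒ δ^2 = 4395/4720 = 0.93114, so δ = 0.96496.
The first indifference: 7397 = β·δ·8770, so β = 7397/(δ·8770) = 7397/(0.96496·8770) ≈ 0.8741.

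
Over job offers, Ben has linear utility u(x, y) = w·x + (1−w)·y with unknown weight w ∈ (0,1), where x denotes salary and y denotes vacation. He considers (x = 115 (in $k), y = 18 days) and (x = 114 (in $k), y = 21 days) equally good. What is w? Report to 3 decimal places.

w = 0.750

Equating utilities: w·115 + (1−w)·18 = w·114 + (1−w)·21.
Collecting terms: w·1 = (1−w)·3.
Hence w = 3/(1+3) = 3/4 = 0.750.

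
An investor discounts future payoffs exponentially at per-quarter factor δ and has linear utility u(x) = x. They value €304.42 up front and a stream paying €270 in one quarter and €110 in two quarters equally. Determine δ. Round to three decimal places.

Present value of the stream is 270·δ + 110·δ². Indifference gives 270δ + 110δ² = 304.42.
That is, 110δ² + 270δ − 304.42 = 0, a quadratic in δ.
The positive root is δ = [−270 + √(270² + 4·110·304.42)] / (2·110) = (−270 + 454.802)/220 ≈ 0.840.

δ ≈ 0.840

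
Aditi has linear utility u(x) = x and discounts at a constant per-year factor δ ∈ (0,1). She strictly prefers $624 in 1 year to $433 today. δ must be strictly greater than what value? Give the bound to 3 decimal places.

δ > 0.694

Comparing present values: 433 < δ·624.
So δ > 433/624 = 0.69391.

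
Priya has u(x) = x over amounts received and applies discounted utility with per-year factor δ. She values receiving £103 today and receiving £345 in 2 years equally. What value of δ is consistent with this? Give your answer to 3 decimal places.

δ ≈ 0.546

Indifference means u(103) = δ^2 · u(345), so δ^2 = u(103)/u(345).
With u(x) = x: δ^2 = 103/345 = 0.29855.
Hence δ = (0.29855)^(1/2) = 0.54640.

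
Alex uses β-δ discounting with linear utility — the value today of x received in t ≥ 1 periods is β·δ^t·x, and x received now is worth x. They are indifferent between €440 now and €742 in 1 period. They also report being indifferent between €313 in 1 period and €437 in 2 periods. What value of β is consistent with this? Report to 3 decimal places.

β ≈ 0.828

Both payoffs in the second observation are in the future, so β drops out: δ^1·313 = δ^2·437 ⇒ δ = 313/437 = 0.71625.
Substituting δ into 440 = β·δ·742: β = 440/(531.455) ≈ 0.828.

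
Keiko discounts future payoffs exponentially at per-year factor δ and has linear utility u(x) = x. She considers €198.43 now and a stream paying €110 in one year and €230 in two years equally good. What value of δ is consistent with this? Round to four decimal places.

The stream is worth 110δ + 230δ² today, so 110δ + 230δ² = 198.43.
Rearranged: 230δ² + 110δ − 198.43 = 0.
By the quadratic formula (taking the positive root), δ = (−110 + √194655.60) / 460 ≈ 0.7200.

δ ≈ 0.7200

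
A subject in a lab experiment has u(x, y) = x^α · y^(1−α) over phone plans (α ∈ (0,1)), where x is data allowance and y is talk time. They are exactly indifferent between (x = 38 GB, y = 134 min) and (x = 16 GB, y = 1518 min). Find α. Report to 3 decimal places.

α ≈ 0.737

Indifference: 38^α · 134^(1−α) = 16^α · 1518^(1−α).
(38/16)^α = (1518/134)^(1−α); take logs: α·ln(38/16) = (1−α)·ln(1518/134), i.e. α·0.864997 = (1−α)·2.427309.
With A = 0.864997 and B = 2.427309: α·A = (1−α)·B, so α = B/(A+B) = 2.427309/3.292306 ≈ 0.737.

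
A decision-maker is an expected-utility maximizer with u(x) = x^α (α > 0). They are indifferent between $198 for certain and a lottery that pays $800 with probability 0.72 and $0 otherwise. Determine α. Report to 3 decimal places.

α ≈ 0.235

The lottery's expected utility is 0.72·u(800) + 0.28·u(0) = 0.72·800^α (since u(0) = 0 for α > 0).
Equating: 198^α = 0.72·800^α, i.e. 0.2475^α = 0.72.
Take logs: α = ln 0.72 / ln(198/800) ≈ 0.23526.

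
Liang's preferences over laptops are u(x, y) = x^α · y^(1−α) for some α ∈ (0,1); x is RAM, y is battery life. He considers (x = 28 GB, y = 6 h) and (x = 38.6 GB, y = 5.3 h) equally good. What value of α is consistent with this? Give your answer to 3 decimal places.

α ≈ 0.279

Indifference: 28^α · 6^(1−α) = 38.6^α · 5.3^(1−α).
Rearrange to (28/38.6)^α = (5.3/6)^(1−α) and take logs: α·-0.321048 = (1−α)·-0.124053.
So α/(1−α) = (-0.124053)/(-0.321048) = 0.386400, and α = 0.386400/1.386400 ≈ 0.279.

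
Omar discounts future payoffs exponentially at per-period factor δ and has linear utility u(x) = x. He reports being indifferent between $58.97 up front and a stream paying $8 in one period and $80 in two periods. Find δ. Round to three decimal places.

δ ≈ 0.810

Present value of the stream is 8·δ + 80·δ². Indifference gives 8δ + 80δ² = 58.97.
That is, 80δ² + 8δ − 58.97 = 0, a quadratic in δ.
δ = (−8 + √(8² + 4·80·58.97)) / (2·80) = (−8 + √18934.40) / 160 ≈ 0.810.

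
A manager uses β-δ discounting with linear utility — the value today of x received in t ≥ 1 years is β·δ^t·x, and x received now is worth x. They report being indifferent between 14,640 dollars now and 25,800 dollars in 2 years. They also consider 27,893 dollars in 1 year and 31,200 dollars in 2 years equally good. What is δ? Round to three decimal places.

The second indifference involves only future payoffs, so β cancels: β·δ^1·27893 = β·δ^2·31200, giving δ = 27893/31200 = 0.89401.

δ ≈ 0.894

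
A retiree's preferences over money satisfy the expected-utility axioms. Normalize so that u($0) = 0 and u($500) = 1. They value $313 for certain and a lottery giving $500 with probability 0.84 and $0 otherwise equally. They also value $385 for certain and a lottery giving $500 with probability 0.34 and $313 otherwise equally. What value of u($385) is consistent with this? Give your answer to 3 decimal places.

0.894

First, u($313) = 0.84·u($500) + 0.16·u($0) = 0.84.
Then u($385) = 0.34·u($500) + 0.66·u($313) = 0.34·1.00 + 0.66·0.84 = 0.8944.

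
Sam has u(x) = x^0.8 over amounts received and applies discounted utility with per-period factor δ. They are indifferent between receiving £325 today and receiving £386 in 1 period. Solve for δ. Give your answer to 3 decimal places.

δ ≈ 0.871

The payoff in 1 period is discounted by δ, so u(325) = δ·u(386) and δ = u(325)/u(386).
With u(x) = x^0.8: δ = 325^0.8/386^0.8 = (325/386)^0.8 = 0.87144.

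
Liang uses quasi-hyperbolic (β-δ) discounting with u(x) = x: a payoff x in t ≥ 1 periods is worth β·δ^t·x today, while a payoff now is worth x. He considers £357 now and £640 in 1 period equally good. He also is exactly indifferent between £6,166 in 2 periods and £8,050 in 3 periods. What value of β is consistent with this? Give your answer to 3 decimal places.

Both payoffs in the second observation are in the future, so β drops out: δ^2·6166 = δ^3·8050 ⇒ δ = 6166/8050 = 0.76596.
Now use the now-vs-future pair: 357 = β·δ·640 gives β = 357/(0.76596·640) ≈ 0.728.

β ≈ 0.728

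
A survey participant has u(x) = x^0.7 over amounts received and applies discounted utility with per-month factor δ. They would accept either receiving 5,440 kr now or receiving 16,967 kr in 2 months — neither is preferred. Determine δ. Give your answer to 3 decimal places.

δ ≈ 0.672

Indifference means u(5440) = δ^2 · u(16967), so δ^2 = u(5440)/u(16967).
Since u(x) = x^0.7, δ^2 = (5440/16967)^0.7 = 0.32062^0.7 = 0.45102.
Hence δ = (0.45102)^(1/2) = 0.67158.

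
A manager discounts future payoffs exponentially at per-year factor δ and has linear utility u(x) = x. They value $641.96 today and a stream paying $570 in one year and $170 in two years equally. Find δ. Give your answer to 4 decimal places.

Present value of the stream is 570·δ + 170·δ². Indifference gives 570δ + 170δ² = 641.96.
So 170δ² + 570δ − 641.96 = 0.
δ = (−570 + √(570² + 4·170·641.96)) / (2·170) = (−570 + √761432.80) / 340 ≈ 0.8900.

δ ≈ 0.8900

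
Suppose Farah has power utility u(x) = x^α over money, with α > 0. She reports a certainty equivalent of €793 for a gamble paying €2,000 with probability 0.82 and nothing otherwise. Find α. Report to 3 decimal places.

EU(lottery) = 0.82·2000^α + 0.18·0 = 0.82·2000^α.
Equating: 793^α = 0.82·2000^α, i.e. 0.3965^α = 0.82.
α = ln(0.82) / ln(793/2000) = -0.198451/-0.925079 ≈ 0.215.

α ≈ 0.215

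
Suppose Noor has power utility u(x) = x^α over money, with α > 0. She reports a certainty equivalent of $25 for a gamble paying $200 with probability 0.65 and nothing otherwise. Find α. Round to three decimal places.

EU(lottery) = 0.65·200^α + 0.35·0 = 0.65·200^α.
Equating: 25^α = 0.65·200^α, i.e. 0.1250^α = 0.65.
Take logs: α = ln 0.65 / ln(25/200) ≈ 0.20716.

α ≈ 0.207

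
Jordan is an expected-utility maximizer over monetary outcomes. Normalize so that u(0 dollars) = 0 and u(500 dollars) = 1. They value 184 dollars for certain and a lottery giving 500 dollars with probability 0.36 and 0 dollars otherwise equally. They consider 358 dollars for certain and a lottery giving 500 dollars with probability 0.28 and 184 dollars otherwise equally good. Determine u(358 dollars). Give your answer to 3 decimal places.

0.539

First, u(184 dollars) = 0.36·u(500 dollars) + 0.64·u(0 dollars) = 0.36.
Chaining: u(358 dollars) = 0.28·1.00 + 0.72·0.36 = 0.5392.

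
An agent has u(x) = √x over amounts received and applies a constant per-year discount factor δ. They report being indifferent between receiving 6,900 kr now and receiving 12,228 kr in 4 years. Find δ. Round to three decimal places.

Equating discounted utilities: u(6900) = δ^4·u(12228) ⇒ δ^4 = u(6900)/u(12228).
With u(x) = √x: δ^4 = √6900/√12228 = √(6900/12228) = 0.75118.
Taking the 4th root: δ = 0.75118^(1/4) ≈ 0.931.

δ ≈ 0.931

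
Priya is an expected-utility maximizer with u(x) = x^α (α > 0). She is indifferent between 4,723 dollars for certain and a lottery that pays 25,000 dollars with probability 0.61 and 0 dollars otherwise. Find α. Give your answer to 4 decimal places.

The lottery's expected utility is 0.61·u(25000) + 0.39·u(0) = 0.61·25000^α (since u(0) = 0 for α > 0).
Equating: 4723^α = 0.61·25000^α, i.e. 0.1889^α = 0.61.
Take logs: α = ln 0.61 / ln(4723/25000) ≈ 0.296620.

α ≈ 0.2966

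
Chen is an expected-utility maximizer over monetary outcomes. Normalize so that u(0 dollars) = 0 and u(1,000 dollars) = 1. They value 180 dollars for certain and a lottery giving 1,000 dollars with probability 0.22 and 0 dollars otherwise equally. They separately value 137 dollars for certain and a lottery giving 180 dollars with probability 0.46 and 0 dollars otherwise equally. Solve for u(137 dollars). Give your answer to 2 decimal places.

0.10

From the first indifference, u(180 dollars) = 0.22·u(1,000 dollars) + 0.78·u(0 dollars) = 0.22·1 + 0.78·0 = 0.22.
Then u(137 dollars) = 0.46·u(180 dollars) + 0.54·u(0 dollars) = 0.46·0.22 + 0.54·0.00 = 0.1012.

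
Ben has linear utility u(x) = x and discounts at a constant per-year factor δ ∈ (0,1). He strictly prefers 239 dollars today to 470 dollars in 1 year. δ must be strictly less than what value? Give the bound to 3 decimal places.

δ < 0.509

Under u(x) = x this choice says 239 > δ·470.
So δ < 239/470 = 0.50851.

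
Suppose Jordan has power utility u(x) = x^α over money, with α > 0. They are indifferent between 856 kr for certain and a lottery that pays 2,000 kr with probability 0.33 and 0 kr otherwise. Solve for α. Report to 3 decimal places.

Since u(0) = 0, the lottery's EU is 0.33·2000^α.
Equating: 856^α = 0.33·2000^α, i.e. 0.4280^α = 0.33.
α = ln(0.33) / ln(856/2000) = -1.108663/-0.848632 ≈ 1.306.

α ≈ 1.306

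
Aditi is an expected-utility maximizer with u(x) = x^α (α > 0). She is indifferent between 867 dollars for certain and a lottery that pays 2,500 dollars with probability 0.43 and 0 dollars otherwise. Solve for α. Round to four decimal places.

α ≈ 0.7969

EU(lottery) = 0.43·2500^α + 0.57·0 = 0.43·2500^α.
Equating: 867^α = 0.43·2500^α, i.e. 0.3468^α = 0.43.
α = ln(0.43) / ln(867/2500) = -0.8439701/-1.0590070 ≈ 0.7969.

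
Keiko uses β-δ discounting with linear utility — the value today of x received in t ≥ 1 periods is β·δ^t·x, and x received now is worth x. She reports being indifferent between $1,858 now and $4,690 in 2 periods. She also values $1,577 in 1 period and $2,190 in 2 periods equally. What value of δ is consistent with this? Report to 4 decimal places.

From the later pair, β·δ^1·1577 = β·δ^2·2190; dividing through, δ = 1577/2190 = 0.72009.

δ ≈ 0.7201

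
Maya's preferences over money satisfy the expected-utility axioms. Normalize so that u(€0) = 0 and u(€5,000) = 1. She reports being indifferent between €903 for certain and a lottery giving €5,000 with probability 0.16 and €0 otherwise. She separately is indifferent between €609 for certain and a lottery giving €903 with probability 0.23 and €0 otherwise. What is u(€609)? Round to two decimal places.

0.04

From the first indifference, u(€903) = 0.16·u(€5,000) + 0.84·u(€0) = 0.16·1 + 0.84·0 = 0.16.
Chaining: u(€609) = 0.23·0.16 + 0.77·0.00 = 0.0368.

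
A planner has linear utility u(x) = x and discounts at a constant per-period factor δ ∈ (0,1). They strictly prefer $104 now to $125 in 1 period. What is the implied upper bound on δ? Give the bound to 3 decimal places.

Under u(x) = x this choice says 104 > δ·125.
Dividing through by 125 gives δ < 0.83200.

δ < 0.832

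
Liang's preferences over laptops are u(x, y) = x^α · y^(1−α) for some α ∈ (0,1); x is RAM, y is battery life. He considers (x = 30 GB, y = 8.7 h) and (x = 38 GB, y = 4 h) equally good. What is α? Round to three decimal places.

Set the two utilities equal: 30^α·8.7^(1−α) = 38^α·4^(1−α).
Rearrange to (30/38)^α = (4/8.7)^(1−α) and take logs: α·-0.236389 = (1−α)·-0.777029.
Thus α·(-1.013418) = -0.777029, so α = -0.777029/-1.013418 ≈ 0.767.

α ≈ 0.767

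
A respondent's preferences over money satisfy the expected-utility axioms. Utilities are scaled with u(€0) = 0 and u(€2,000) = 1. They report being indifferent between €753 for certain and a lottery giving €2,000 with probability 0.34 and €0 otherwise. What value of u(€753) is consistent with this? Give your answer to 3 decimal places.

By the standard-gamble method, u(€753) is just the indifference probability on the best outcome: 0.34.

0.340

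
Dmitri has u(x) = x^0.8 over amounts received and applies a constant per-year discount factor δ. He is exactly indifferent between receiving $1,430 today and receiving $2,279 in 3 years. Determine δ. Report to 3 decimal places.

Equating discounted utilities: u(1430) = δ^3·u(2279) ⇒ δ^3 = u(1430)/u(2279).
Since u(x) = x^0.8, δ^3 = (1430/2279)^0.8 = 0.62747^0.8 = 0.68877.
Taking the cube root: δ = 0.68877^(1/3) ≈ 0.883.

δ ≈ 0.883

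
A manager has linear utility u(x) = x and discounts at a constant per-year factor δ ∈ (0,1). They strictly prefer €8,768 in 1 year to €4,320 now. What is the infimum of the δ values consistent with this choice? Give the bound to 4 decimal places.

δ > 0.4927

The preference means 4320 < δ·8768.
Dividing through by 8768 gives δ > 0.49270.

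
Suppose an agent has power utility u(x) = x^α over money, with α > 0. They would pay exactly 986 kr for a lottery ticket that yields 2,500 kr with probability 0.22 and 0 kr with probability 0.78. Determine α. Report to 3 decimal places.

α ≈ 1.627

The lottery's expected utility is 0.22·u(2500) + 0.78·u(0) = 0.22·2500^α (since u(0) = 0 for α > 0).
Indifference: 986^α = 0.22·2500^α, so (986/2500)^α = 0.22.
Taking logs: α·ln(986/2500) = ln(0.22), so α = -1.514128 / -0.930390 ≈ 1.627.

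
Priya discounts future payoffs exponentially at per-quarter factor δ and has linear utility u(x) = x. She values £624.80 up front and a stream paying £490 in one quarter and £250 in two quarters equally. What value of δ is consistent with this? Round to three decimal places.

Equating present values: 624.80 = 490δ + 250δ².
Rearranged: 250δ² + 490δ − 624.80 = 0.
The positive root is δ = [−490 + √(490² + 4·250·624.80)] / (2·250) = (−490 + 930.000)/500 ≈ 0.880.

δ ≈ 0.880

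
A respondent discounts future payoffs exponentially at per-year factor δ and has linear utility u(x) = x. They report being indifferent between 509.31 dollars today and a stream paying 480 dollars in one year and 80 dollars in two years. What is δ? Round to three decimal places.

Present value of the stream is 480·δ + 80·δ². Indifference gives 480δ + 80δ² = 509.31.
So 80δ² + 480δ − 509.31 = 0.
The positive root is δ = [−480 + √(480² + 4·80·509.31)] / (2·80) = (−480 + 627.199)/160 ≈ 0.920.

δ ≈ 0.920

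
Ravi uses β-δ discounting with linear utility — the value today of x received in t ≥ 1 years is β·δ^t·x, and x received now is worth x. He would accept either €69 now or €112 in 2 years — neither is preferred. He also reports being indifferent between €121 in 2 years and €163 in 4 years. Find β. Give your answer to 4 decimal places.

β ≈ 0.8299

From the later pair, β·δ^2·121 = β·δ^4·163; dividing through, δ^2 = 121/163 = 0.74233, so δ = 0.86159.
Substituting δ into 69 = β·δ^2·112: β = 69/(83.141) ≈ 0.8299.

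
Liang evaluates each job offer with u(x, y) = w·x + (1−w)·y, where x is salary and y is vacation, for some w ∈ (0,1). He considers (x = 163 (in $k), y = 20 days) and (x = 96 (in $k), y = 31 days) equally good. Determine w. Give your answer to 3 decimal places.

Indifference: w·163 + (1−w)·20 = w·96 + (1−w)·31.
w·(163−96) = (1−w)·(31−20), i.e. w·67 = (1−w)·11.
Hence w = 11/(67+11) = 11/78 = 0.141.

w = 0.141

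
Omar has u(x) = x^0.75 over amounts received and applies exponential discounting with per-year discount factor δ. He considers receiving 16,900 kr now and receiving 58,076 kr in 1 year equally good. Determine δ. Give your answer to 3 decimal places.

δ ≈ 0.396

Indifference means u(16900) = δ · u(58076), so δ = u(16900)/u(58076).
With u(x) = x^0.75: δ = 16900^0.75/58076^0.75 = (16900/58076)^0.75 = 0.39620.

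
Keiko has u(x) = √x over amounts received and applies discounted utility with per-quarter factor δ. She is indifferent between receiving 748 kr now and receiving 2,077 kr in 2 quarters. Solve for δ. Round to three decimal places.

Indifference means u(748) = δ^2 · u(2077), so δ^2 = u(748)/u(2077).
With u(x) = √x: δ^2 = √748/√2077 = √(748/2077) = 0.60011.
So δ = 0.60011^(1/2) ≈ 0.775.

δ ≈ 0.775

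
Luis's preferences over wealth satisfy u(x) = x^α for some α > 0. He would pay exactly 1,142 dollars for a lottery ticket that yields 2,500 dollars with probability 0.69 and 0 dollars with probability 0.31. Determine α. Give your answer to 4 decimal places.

EU(lottery) = 0.69·2500^α + 0.31·0 = 0.69·2500^α.
Equating: 1142^α = 0.69·2500^α, i.e. 0.4568^α = 0.69.
Take logs: α = ln 0.69 / ln(1142/2500) ≈ 0.473592.

α ≈ 0.4736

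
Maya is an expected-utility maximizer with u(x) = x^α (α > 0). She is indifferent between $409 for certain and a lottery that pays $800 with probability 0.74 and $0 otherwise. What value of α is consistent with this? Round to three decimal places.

α ≈ 0.449

EU(lottery) = 0.74·800^α + 0.26·0 = 0.74·800^α.
Indifference: 409^α = 0.74·800^α, so (409/800)^α = 0.74.
α = ln(0.74) / ln(409/800) = -0.301105/-0.670897 ≈ 0.449.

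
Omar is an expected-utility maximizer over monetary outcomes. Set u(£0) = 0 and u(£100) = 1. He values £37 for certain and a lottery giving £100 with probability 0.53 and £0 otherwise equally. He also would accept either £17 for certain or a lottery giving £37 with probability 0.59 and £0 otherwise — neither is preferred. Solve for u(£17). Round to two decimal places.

The first gamble pins u(£37): it must equal 0.53·1 + 0.47·0 = 0.53.
Chaining: u(£17) = 0.59·0.53 + 0.41·0.00 = 0.3127.

0.31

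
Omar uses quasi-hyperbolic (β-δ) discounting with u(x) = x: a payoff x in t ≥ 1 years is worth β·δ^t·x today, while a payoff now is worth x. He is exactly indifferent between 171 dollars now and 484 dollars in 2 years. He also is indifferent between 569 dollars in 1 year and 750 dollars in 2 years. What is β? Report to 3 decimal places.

β ≈ 0.614

The second indifference involves only future payoffs, so β cancels: β·δ^1·569 = β·δ^2·750, giving δ = 569/750 = 0.75867.
The first indifference: 171 = β·δ^2·484, so β = 171/(δ^2·484) = 171/(0.57558·484) ≈ 0.614.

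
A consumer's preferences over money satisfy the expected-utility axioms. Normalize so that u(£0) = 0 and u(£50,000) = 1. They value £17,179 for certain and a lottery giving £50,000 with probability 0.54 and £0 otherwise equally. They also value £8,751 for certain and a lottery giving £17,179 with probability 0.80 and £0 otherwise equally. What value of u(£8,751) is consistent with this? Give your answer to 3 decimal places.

0.432

First, u(£17,179) = 0.54·u(£50,000) + 0.46·u(£0) = 0.54.
The second indifference gives u(£8,751) = 0.80·u(£17,179) + 0.20·u(£0) = 0.80·0.54 + 0.20·0.00 = 0.4320.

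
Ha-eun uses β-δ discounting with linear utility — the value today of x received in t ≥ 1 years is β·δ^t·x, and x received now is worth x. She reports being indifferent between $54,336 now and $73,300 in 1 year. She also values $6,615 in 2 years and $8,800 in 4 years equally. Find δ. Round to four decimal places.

δ ≈ 0.8670

The second indifference involves only future payoffs, so β cancels: β·δ^2·6615 = β·δ^4·8800, giving δ^2 = 6615/8800 = 0.75170, so δ = 0.86701.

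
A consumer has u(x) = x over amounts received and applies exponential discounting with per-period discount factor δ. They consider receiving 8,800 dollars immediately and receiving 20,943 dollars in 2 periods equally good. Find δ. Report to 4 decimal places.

δ ≈ 0.6482

The payoff in 2 periods is discounted by δ^2, so u(8800) = δ^2·u(20943) and δ^2 = u(8800)/u(20943).
With u(x) = x: δ^2 = 8800/20943 = 0.42019.
So δ = 0.42019^(1/2) ≈ 0.6482.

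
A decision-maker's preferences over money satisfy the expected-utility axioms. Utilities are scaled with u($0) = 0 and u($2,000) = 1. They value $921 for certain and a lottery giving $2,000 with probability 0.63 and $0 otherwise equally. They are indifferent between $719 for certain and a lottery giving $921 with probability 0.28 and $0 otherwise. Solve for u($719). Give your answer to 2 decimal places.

0.18

From the first indifference, u($921) = 0.63·u($2,000) + 0.37·u($0) = 0.63·1 + 0.37·0 = 0.63.
Chaining: u($719) = 0.28·0.63 + 0.72·0.00 = 0.1764.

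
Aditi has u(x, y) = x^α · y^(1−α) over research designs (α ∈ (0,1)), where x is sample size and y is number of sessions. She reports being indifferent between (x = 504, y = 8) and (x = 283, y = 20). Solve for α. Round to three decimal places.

Set the two utilities equal: 504^α·8^(1−α) = 283^α·20^(1−α).
Rearrange to (504/283)^α = (20/8)^(1−α) and take logs: α·0.577129 = (1−α)·0.916291.
Thus α·(1.493420) = 0.916291, so α = 0.916291/1.493420 ≈ 0.614.

α ≈ 0.614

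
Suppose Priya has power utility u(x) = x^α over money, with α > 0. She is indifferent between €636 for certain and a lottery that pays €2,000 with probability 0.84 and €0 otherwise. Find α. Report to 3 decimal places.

α ≈ 0.152

Since u(0) = 0, the lottery's EU is 0.84·2000^α.
Equating: 636^α = 0.84·2000^α, i.e. 0.3180^α = 0.84.
α = ln(0.84) / ln(636/2000) = -0.174353/-1.145704 ≈ 0.152.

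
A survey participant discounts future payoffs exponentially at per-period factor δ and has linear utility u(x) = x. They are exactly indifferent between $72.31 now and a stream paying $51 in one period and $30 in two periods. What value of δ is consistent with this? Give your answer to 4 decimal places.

Present value of the stream is 51·δ + 30·δ². Indifference gives 51δ + 30δ² = 72.31.
That is, 30δ² + 51δ − 72.31 = 0, a quadratic in δ.
By the quadratic formula (taking the positive root), δ = (−51 + √11278.20) / 60 ≈ 0.9200.

δ ≈ 0.9200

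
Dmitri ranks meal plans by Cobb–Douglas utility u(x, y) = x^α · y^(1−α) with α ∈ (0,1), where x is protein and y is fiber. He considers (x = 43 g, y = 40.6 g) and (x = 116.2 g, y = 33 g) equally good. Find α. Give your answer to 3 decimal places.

Set the two utilities equal: 43^α·40.6^(1−α) = 116.2^α·33^(1−α).
(43/116.2)^α = (33/40.6)^(1−α); take logs: α·ln(43/116.2) = (1−α)·ln(33/40.6), i.e. α·-0.994113 = (1−α)·-0.207261.
So α/(1−α) = (-0.207261)/(-0.994113) = 0.208488, and α = 0.208488/1.208488 ≈ 0.173.

α ≈ 0.173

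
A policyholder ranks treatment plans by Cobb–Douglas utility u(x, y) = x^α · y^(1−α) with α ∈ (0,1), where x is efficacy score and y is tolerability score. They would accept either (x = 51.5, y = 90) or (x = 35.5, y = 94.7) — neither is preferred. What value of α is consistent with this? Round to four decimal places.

Set the two utilities equal: 51.5^α·90^(1−α) = 35.5^α·94.7^(1−α).
Taking logs: α·ln 51.5 + (1−α)·ln 90 = α·ln 35.5 + (1−α)·ln 94.7, i.e. α·0.3720491 = (1−α)·0.0509043.
So α/(1−α) = (0.0509043)/(0.3720491) = 0.1368215, and α = 0.1368215/1.1368215 ≈ 0.1204.

α ≈ 0.1204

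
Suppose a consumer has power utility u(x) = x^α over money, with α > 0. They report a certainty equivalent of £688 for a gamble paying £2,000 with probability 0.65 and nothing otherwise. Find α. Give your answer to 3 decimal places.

α ≈ 0.404

The lottery's expected utility is 0.65·u(2000) + 0.35·u(0) = 0.65·2000^α (since u(0) = 0 for α > 0).
Indifference: 688^α = 0.65·2000^α, so (688/2000)^α = 0.65.
Take logs: α = ln 0.65 / ln(688/2000) ≈ 0.40369.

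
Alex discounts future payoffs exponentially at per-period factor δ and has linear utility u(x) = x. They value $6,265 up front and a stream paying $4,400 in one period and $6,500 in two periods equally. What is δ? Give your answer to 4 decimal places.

The stream is worth 4400δ + 6500δ² today, so 4400δ + 6500δ² = 6265.
That is, 6500δ² + 4400δ − 6265 = 0, a quadratic in δ.
The positive root is δ = [−4400 + √(4400² + 4·6500·6265)] / (2·6500) = (−4400 + 13500.000)/13000 ≈ 0.7000.

δ ≈ 0.7000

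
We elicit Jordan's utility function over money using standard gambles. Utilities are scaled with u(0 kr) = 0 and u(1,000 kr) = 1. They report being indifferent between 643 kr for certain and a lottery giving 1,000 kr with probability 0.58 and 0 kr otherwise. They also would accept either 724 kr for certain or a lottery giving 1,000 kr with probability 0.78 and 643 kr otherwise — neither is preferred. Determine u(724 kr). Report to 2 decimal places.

0.91

From the first indifference, u(643 kr) = 0.58·u(1,000 kr) + 0.42·u(0 kr) = 0.58·1 + 0.42·0 = 0.58.
Chaining: u(724 kr) = 0.78·1.00 + 0.22·0.58 = 0.9076.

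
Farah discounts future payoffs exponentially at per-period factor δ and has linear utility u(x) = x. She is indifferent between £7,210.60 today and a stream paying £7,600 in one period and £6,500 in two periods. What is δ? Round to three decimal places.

Equating present values: 7210.60 = 7600δ + 6500δ².
Rearranged: 6500δ² + 7600δ − 7210.60 = 0.
The positive root is δ = [−7600 + √(7600² + 4·6500·7210.60)] / (2·6500) = (−7600 + 15660.000)/13000 ≈ 0.620.

δ ≈ 0.620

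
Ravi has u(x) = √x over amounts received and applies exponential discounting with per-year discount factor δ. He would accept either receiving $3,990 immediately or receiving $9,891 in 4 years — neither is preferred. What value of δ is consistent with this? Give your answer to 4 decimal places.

Indifference means u(3990) = δ^4 · u(9891), so δ^4 = u(3990)/u(9891).
With u(x) = √x: δ^4 = √3990/√9891 = √(3990/9891) = 0.63514.
Taking the 4th root: δ = 0.63514^(1/4) ≈ 0.8927.

δ ≈ 0.8927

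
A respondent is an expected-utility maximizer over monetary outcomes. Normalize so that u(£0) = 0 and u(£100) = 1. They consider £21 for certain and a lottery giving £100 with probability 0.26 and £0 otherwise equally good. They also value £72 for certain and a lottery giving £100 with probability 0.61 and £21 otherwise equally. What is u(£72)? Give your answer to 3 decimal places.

From the first indifference, u(£21) = 0.26·u(£100) + 0.74·u(£0) = 0.26·1 + 0.74·0 = 0.26.
Then u(£72) = 0.61·u(£100) + 0.39·u(£21) = 0.61·1.00 + 0.39·0.26 = 0.7114.

0.711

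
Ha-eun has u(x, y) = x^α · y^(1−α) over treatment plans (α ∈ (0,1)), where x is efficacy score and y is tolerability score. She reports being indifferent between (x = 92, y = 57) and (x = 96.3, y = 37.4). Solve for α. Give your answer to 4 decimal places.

α ≈ 0.9022

Indifference: 92^α · 57^(1−α) = 96.3^α · 37.4^(1−α).
Taking logs: α·ln 92 + (1−α)·ln 57 = α·ln 96.3 + (1−α)·ln 37.4, i.e. α·-0.0456797 = (1−α)·-0.4213806.
With A = -0.0456797 and B = -0.4213806: α·A = (1−α)·B, so α = B/(A+B) = -0.4213806/-0.4670603 ≈ 0.9022.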